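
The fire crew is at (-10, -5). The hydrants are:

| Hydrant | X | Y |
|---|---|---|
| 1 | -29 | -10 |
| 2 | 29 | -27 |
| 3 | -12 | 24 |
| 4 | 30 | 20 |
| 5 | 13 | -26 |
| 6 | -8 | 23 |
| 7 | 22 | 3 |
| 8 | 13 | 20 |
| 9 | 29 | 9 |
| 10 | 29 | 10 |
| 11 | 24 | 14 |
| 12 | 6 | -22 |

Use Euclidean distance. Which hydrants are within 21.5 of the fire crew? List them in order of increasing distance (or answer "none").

Distances from (-10, -5):
1: √((-19)² + (-5)²) = √(361.000 + 25.000) = 19.6
2: √((39)² + (-22)²) = √(1521.000 + 484.000) = 44.8
3: √((-2)² + (29)²) = √(4.000 + 841.000) = 29.1
4: √((40)² + (25)²) = √(1600.000 + 625.000) = 47.2
5: √((23)² + (-21)²) = √(529.000 + 441.000) = 31.1
6: √((2)² + (28)²) = √(4.000 + 784.000) = 28.1
7: √((32)² + (8)²) = √(1024.000 + 64.000) = 33.0
8: √((23)² + (25)²) = √(529.000 + 625.000) = 34.0
9: √((39)² + (14)²) = √(1521.000 + 196.000) = 41.4
10: √((39)² + (15)²) = √(1521.000 + 225.000) = 41.8
11: √((34)² + (19)²) = √(1156.000 + 361.000) = 38.9
12: √((16)² + (-17)²) = √(256.000 + 289.000) = 23.3
Threshold 21.5: 1 (19.6) is within range.

1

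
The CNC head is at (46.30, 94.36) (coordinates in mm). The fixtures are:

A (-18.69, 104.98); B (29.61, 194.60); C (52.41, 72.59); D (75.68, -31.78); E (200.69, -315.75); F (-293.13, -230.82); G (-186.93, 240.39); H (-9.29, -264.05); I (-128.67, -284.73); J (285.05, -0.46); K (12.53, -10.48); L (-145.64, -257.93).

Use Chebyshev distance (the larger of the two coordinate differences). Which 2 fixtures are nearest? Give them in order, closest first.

C, A

Distances from (46.30, 94.36):
A: 64.99 mm
B: 100.24 mm
C: 21.77 mm
D: 126.14 mm
E: 410.11 mm
F: 339.43 mm
G: 233.23 mm
H: 358.41 mm
I: 379.09 mm
J: 238.75 mm
K: 104.84 mm
L: 352.29 mm
Sorted: C (21.77 mm) < A (64.99 mm) < B (100.24 mm) < K (104.84 mm) < …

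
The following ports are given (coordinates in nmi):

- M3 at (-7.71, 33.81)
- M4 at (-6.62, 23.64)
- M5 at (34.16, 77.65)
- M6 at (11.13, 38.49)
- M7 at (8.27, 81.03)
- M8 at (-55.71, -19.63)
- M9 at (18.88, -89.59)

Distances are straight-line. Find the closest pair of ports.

M3 and M4

Pairwise distances:
M3–M4: 10.23 nmi
M3–M5: 60.62 nmi
M3–M6: 19.41 nmi
M3–M7: 49.85 nmi
M3–M8: 71.83 nmi
M3–M9: 126.23 nmi
M4–M5: 67.68 nmi
M4–M6: 23.14 nmi
M4–M7: 59.29 nmi
M4–M8: 65.44 nmi
M4–M9: 116.07 nmi
M5–M6: 45.43 nmi
M5–M7: 26.11 nmi
M5–M8: 132.44 nmi
M5–M9: 167.94 nmi
M6–M7: 42.64 nmi
M6–M8: 88.57 nmi
M6–M9: 128.31 nmi
M7–M8: 119.27 nmi
M7–M9: 170.95 nmi
M8–M9: 102.26 nmi
Closest pair: M3–M4 at 10.23 nmi.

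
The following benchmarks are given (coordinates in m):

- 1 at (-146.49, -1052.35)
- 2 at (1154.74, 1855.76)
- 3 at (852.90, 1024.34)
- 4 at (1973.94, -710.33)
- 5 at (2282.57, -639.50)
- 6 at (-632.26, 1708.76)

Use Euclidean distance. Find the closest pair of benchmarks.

4 and 5

Pairwise distances:
1–2: √((1301.23)² + (2908.11)²) = √(1693199.5129 + 8457103.7721) = 3185.95 m
1–3: √((999.39)² + (2076.69)²) = √(998780.3721 + 4312641.3561) = 2304.65 m
1–4: √((2120.43)² + (342.02)²) = √(4496223.3849 + 116977.6804) = 2147.84 m
1–5: √((2429.06)² + (412.85)²) = √(5900332.4836 + 170445.1225) = 2463.89 m
1–6: √((-485.77)² + (2761.11)²) = √(235972.4929 + 7623728.4321) = 2803.52 m
2–3: √((-301.84)² + (-831.42)²) = √(91107.3856 + 691259.2164) = 884.51 m
2–4: √((819.20)² + (-2566.09)²) = √(671088.6400 + 6584817.8881) = 2693.68 m
2–5: √((1127.83)² + (-2495.26)²) = √(1272000.5089 + 6226322.4676) = 2738.31 m
2–6: √((-1787.00)² + (-147.00)²) = √(3193369.0000 + 21609.0000) = 1793.04 m
3–4: √((1121.04)² + (-1734.67)²) = √(1256730.6816 + 3009080.0089) = 2065.38 m
3–5: √((1429.67)² + (-1663.84)²) = √(2043956.3089 + 2768363.5456) = 2193.70 m
3–6: √((-1485.16)² + (684.42)²) = √(2205700.2256 + 468430.7364) = 1635.28 m
4–5: √((308.63)² + (70.83)²) = √(95252.4769 + 5016.8889) = 316.65 m
4–6: √((-2606.20)² + (2419.09)²) = √(6792278.4400 + 5851996.4281) = 3555.88 m
5–6: √((-2914.83)² + (2348.26)²) = √(8496233.9289 + 5514325.0276) = 3743.07 m
Closest pair: 4–5 at 316.65 m.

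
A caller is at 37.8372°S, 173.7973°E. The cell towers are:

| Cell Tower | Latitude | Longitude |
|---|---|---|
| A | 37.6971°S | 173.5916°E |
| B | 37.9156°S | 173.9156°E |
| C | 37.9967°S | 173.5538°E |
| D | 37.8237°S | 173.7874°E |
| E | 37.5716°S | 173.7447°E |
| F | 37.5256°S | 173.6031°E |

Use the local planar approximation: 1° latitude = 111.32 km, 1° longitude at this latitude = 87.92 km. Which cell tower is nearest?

Distances from 37.8372°S, 173.7973°E:
A: √((0.1401·111.32)² + (-0.2057·87.92)²) = √(243.233095 + 327.072434) = 23.8811 km
B: √((-0.0784·111.32)² + (0.1183·87.92)²) = √(76.169047 + 108.179470) = 13.5775 km
C: √((-0.1595·111.32)² + (-0.2435·87.92)²) = √(315.259201 + 458.324729) = 27.8134 km
D: √((0.0135·111.32)² + (-0.0099·87.92)²) = √(2.258468 + 0.757610) = 1.7367 km
E: √((0.2656·111.32)² + (-0.0526·87.92)²) = √(874.183362 + 21.386851) = 29.9261 km
F: √((0.3116·111.32)² + (-0.1942·87.92)²) = √(1203.209614 + 291.523661) = 38.6618 km
Minimum: D at 1.7367 km.

D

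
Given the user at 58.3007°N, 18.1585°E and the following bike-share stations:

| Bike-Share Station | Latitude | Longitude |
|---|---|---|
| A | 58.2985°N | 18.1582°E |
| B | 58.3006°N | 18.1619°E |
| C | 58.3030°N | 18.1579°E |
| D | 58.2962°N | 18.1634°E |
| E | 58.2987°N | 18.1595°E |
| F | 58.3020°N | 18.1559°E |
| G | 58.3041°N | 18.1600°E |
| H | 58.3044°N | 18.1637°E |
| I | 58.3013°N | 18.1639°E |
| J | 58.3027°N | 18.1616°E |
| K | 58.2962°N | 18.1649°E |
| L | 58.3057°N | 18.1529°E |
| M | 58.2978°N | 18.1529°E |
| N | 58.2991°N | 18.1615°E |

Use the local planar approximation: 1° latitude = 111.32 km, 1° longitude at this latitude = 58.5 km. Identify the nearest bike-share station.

B

Distances from 58.3007°N, 18.1585°E:
A: √((-0.0022·111.32)² + (-0.0003·58.5)²) = √(0.059978 + 0.000308) = 0.2455 km
B: √((-0.0001·111.32)² + (0.0034·58.5)²) = √(0.000124 + 0.039561) = 0.1992 km
C: √((0.0023·111.32)² + (-0.0006·58.5)²) = √(0.065554 + 0.001232) = 0.2584 km
D: √((-0.0045·111.32)² + (0.0049·58.5)²) = √(0.250941 + 0.082168) = 0.5772 km
E: √((-0.0020·111.32)² + (0.0010·58.5)²) = √(0.049569 + 0.003422) = 0.2302 km
F: √((0.0013·111.32)² + (-0.0026·58.5)²) = √(0.020943 + 0.023134) = 0.2099 km
G: √((0.0034·111.32)² + (0.0015·58.5)²) = √(0.143253 + 0.007700) = 0.3885 km
H: √((0.0037·111.32)² + (0.0052·58.5)²) = √(0.169648 + 0.092538) = 0.5120 km
I: √((0.0006·111.32)² + (0.0054·58.5)²) = √(0.004461 + 0.099793) = 0.3229 km
J: √((0.0020·111.32)² + (0.0031·58.5)²) = √(0.049569 + 0.032888) = 0.2872 km
K: √((-0.0045·111.32)² + (0.0064·58.5)²) = √(0.250941 + 0.140175) = 0.6254 km
L: √((0.0050·111.32)² + (-0.0056·58.5)²) = √(0.309804 + 0.107322) = 0.6459 km
M: √((-0.0029·111.32)² + (-0.0056·58.5)²) = √(0.104218 + 0.107322) = 0.4599 km
N: √((-0.0016·111.32)² + (0.0030·58.5)²) = √(0.031724 + 0.030800) = 0.2500 km
Minimum: B at 0.1992 km.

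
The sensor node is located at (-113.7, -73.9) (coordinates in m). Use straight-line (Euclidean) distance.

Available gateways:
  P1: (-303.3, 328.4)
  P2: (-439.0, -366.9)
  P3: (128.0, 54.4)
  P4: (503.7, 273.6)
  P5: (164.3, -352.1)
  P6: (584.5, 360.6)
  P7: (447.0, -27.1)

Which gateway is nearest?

Distances from (-113.7, -73.9):
P1: √((-189.6)² + (402.3)²) = √(35948.160 + 161845.290) = 444.7 m
P2: √((-325.3)² + (-293.0)²) = √(105820.090 + 85849.000) = 437.8 m
P3: √((241.7)² + (128.3)²) = √(58418.890 + 16460.890) = 273.6 m
P4: √((617.4)² + (347.5)²) = √(381182.760 + 120756.250) = 708.5 m
P5: √((278.0)² + (-278.2)²) = √(77284.000 + 77395.240) = 393.3 m
P6: √((698.2)² + (434.5)²) = √(487483.240 + 188790.250) = 822.4 m
P7: √((560.7)² + (46.8)²) = √(314384.490 + 2190.240) = 562.6 m
Minimum: P3 at 273.6 m.

P3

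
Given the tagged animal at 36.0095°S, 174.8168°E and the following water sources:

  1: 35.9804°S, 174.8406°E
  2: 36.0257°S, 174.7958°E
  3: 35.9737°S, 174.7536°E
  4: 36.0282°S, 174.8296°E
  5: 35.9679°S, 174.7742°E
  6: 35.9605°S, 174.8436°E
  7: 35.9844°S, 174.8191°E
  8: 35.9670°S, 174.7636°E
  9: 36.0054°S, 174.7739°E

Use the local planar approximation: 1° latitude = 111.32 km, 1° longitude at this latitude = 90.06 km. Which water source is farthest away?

3

Distances from 36.0095°S, 174.8168°E:
1: √((0.0291·111.32)² + (0.0238·90.06)²) = √(10.493790 + 4.594284) = 3.8843 km
2: √((-0.0162·111.32)² + (-0.0210·90.06)²) = √(3.252194 + 3.576864) = 2.6132 km
3: √((0.0358·111.32)² + (-0.0632·90.06)²) = √(15.882265 + 32.396496) = 6.9483 km
4: √((-0.0187·111.32)² + (0.0128·90.06)²) = √(4.333408 + 1.328874) = 2.3796 km
5: √((0.0416·111.32)² + (-0.0426·90.06)²) = √(21.445346 + 14.719162) = 6.0137 km
6: √((0.0490·111.32)² + (0.0268·90.06)²) = √(29.753534 + 5.825504) = 5.9648 km
7: √((0.0251·111.32)² + (0.0023·90.06)²) = √(7.807174 + 0.042906) = 2.8018 km
8: √((0.0425·111.32)² + (-0.0532·90.06)²) = √(22.383307 + 22.955521) = 6.7334 km
9: √((0.0041·111.32)² + (-0.0429·90.06)²) = √(0.208312 + 14.927204) = 3.8904 km
Maximum: 3 at 6.9483 km.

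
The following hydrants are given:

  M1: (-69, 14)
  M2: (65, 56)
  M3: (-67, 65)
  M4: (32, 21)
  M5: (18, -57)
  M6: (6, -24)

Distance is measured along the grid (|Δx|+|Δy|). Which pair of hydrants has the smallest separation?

Pairwise distances:
M1–M2: 176
M1–M3: 53
M1–M4: 108
M1–M5: 158
M1–M6: 113
M2–M3: 141
M2–M4: 68
M2–M5: 160
M2–M6: 139
M3–M4: 143
M3–M5: 207
M3–M6: 162
M4–M5: 92
M4–M6: 71
M5–M6: 45
Closest pair: M5–M6 at 45.

M5 and M6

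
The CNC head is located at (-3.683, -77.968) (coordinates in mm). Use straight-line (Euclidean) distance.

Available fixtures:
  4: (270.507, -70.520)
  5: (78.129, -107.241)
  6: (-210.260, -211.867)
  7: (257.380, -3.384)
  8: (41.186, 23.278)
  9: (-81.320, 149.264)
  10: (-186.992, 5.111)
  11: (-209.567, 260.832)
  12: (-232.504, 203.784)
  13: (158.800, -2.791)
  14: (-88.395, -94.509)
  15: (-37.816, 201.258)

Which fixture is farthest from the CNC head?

11

Distances from (-3.683, -77.968):
4: √((274.190)² + (7.448)²) = √(75180.15610 + 55.47270) = 274.291 mm
5: √((81.812)² + (-29.273)²) = √(6693.20334 + 856.90853) = 86.891 mm
6: √((-206.577)² + (-133.899)²) = √(42674.05693 + 17928.94220) = 246.177 mm
7: √((261.063)² + (74.584)²) = √(68153.88997 + 5562.77306) = 271.508 mm
8: √((44.869)² + (101.246)²) = √(2013.22716 + 10250.75252) = 110.743 mm
9: √((-77.637)² + (227.232)²) = √(6027.50377 + 51634.38182) = 240.129 mm
10: √((-183.309)² + (83.079)²) = √(33602.18948 + 6902.12024) = 201.257 mm
11: √((-205.884)² + (338.800)²) = √(42388.22146 + 114785.44000) = 396.451 mm
12: √((-228.821)² + (281.752)²) = √(52359.05004 + 79384.18950) = 362.965 mm
13: √((162.483)² + (75.177)²) = √(26400.72529 + 5651.58133) = 179.032 mm
14: √((-84.712)² + (-16.541)²) = √(7176.12294 + 273.60468) = 86.312 mm
15: √((-34.133)² + (279.226)²) = √(1165.06169 + 77967.15908) = 281.304 mm
Maximum: 11 at 396.451 mm.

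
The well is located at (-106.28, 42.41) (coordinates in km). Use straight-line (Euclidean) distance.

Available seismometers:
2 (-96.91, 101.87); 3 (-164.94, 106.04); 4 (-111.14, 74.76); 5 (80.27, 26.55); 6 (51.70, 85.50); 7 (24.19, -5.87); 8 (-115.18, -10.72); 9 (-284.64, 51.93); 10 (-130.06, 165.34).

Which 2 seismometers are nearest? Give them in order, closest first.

Distances from (-106.28, 42.41):
2: √((9.37)² + (59.46)²) = √(87.7969 + 3535.4916) = 60.19 km
3: √((-58.66)² + (63.63)²) = √(3440.9956 + 4048.7769) = 86.54 km
4: √((-4.86)² + (32.35)²) = √(23.6196 + 1046.5225) = 32.71 km
5: √((186.55)² + (-15.86)²) = √(34800.9025 + 251.5396) = 187.22 km
6: √((157.98)² + (43.09)²) = √(24957.6804 + 1856.7481) = 163.75 km
7: √((130.47)² + (-48.28)²) = √(17022.4209 + 2330.9584) = 139.12 km
8: √((-8.90)² + (-53.13)²) = √(79.2100 + 2822.7969) = 53.87 km
9: √((-178.36)² + (9.52)²) = √(31812.2896 + 90.6304) = 178.61 km
10: √((-23.78)² + (122.93)²) = √(565.4884 + 15111.7849) = 125.21 km
Sorted: 4 (32.71 km) < 8 (53.87 km) < 2 (60.19 km) < 3 (86.54 km) < …

4, 8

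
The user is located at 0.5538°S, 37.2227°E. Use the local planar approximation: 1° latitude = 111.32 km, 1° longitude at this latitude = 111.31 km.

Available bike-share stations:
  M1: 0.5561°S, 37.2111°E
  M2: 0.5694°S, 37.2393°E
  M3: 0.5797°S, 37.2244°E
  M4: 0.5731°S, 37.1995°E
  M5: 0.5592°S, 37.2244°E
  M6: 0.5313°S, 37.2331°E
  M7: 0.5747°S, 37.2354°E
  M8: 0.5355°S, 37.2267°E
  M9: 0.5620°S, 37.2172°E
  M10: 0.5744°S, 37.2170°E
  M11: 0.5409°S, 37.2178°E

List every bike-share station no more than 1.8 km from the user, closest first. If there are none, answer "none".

M5, M9, M1, M11

Distances from 0.5538°S, 37.2227°E:
M1: √((-0.0023·111.32)² + (-0.0116·111.31)²) = √(0.065554 + 1.667187) = 1.3163 km
M2: √((-0.0156·111.32)² + (0.0166·111.31)²) = √(3.015752 + 3.414165) = 2.5357 km
M3: √((-0.0259·111.32)² + (0.0017·111.31)²) = √(8.312773 + 0.035807) = 2.8894 km
M4: √((-0.0193·111.32)² + (-0.0232·111.31)²) = √(4.615949 + 6.668748) = 3.3593 km
M5: √((-0.0054·111.32)² + (0.0017·111.31)²) = √(0.361355 + 0.035807) = 0.6302 km
M6: √((0.0225·111.32)² + (0.0104·111.31)²) = √(6.273522 + 1.340093) = 2.7593 km
M7: √((-0.0209·111.32)² + (0.0127·111.31)²) = √(5.413012 + 1.998370) = 2.7224 km
M8: √((0.0183·111.32)² + (0.0040·111.31)²) = √(4.150005 + 0.198239) = 2.0852 km
M9: √((-0.0082·111.32)² + (-0.0055·111.31)²) = √(0.833248 + 0.374795) = 1.0991 km
M10: √((-0.0206·111.32)² + (-0.0057·111.31)²) = √(5.258730 + 0.402548) = 2.3793 km
M11: √((0.0129·111.32)² + (-0.0049·111.31)²) = √(2.062176 + 0.297482) = 1.5361 km
Threshold 1.8 km: M5 (0.6302 km), M9 (1.0991 km), M1 (1.3163 km), M11 (1.5361 km) are within range.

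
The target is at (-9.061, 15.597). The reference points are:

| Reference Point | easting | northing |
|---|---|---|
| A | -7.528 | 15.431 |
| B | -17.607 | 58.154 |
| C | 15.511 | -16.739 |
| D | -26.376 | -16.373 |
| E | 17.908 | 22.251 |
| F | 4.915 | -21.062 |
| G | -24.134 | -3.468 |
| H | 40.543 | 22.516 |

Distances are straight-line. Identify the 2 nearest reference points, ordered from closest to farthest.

Distances from (-9.061, 15.597):
A: √((1.533)² + (-0.166)²) = √(2.35009 + 0.02756) = 1.542
B: √((-8.546)² + (42.557)²) = √(73.03412 + 1811.09825) = 43.407
C: √((24.572)² + (-32.336)²) = √(603.78318 + 1045.61690) = 40.613
D: √((-17.315)² + (-31.970)²) = √(299.80923 + 1022.08090) = 36.358
E: √((26.969)² + (6.654)²) = √(727.32696 + 44.27572) = 27.778
F: √((13.976)² + (-36.659)²) = √(195.32858 + 1343.88228) = 39.233
G: √((-15.073)² + (-19.065)²) = √(227.19533 + 363.47422) = 24.304
H: √((49.604)² + (6.919)²) = √(2460.55682 + 47.87256) = 50.084
Sorted: A (1.542) < G (24.304) < E (27.778) < D (36.358) < …

A, G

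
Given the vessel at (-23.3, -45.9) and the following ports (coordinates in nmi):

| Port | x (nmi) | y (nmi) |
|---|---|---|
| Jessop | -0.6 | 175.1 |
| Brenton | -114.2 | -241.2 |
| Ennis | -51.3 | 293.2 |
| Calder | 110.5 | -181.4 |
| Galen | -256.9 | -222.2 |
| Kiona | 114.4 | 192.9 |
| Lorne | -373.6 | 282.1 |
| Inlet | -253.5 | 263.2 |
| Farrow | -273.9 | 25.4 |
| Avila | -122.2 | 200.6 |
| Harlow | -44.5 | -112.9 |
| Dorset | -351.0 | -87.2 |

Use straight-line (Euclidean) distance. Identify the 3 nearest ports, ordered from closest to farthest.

Distances from (-23.3, -45.9):
Jessop: √((22.7)² + (221.0)²) = √(515.290 + 48841.000) = 222.2 nmi
Brenton: √((-90.9)² + (-195.3)²) = √(8262.810 + 38142.090) = 215.4 nmi
Ennis: √((-28.0)² + (339.1)²) = √(784.000 + 114988.810) = 340.3 nmi
Calder: √((133.8)² + (-135.5)²) = √(17902.440 + 18360.250) = 190.4 nmi
Galen: √((-233.6)² + (-176.3)²) = √(54568.960 + 31081.690) = 292.7 nmi
Kiona: √((137.7)² + (238.8)²) = √(18961.290 + 57025.440) = 275.7 nmi
Lorne: √((-350.3)² + (328.0)²) = √(122710.090 + 107584.000) = 479.9 nmi
Inlet: √((-230.2)² + (309.1)²) = √(52992.040 + 95542.810) = 385.4 nmi
Farrow: √((-250.6)² + (71.3)²) = √(62800.360 + 5083.690) = 260.5 nmi
Avila: √((-98.9)² + (246.5)²) = √(9781.210 + 60762.250) = 265.6 nmi
Harlow: √((-21.2)² + (-67.0)²) = √(449.440 + 4489.000) = 70.3 nmi
Dorset: √((-327.7)² + (-41.3)²) = √(107387.290 + 1705.690) = 330.3 nmi
Sorted: Harlow (70.3 nmi) < Calder (190.4 nmi) < Brenton (215.4 nmi) < Jessop (222.2 nmi) < Farrow (260.5 nmi) < …

Harlow, Calder, Brenton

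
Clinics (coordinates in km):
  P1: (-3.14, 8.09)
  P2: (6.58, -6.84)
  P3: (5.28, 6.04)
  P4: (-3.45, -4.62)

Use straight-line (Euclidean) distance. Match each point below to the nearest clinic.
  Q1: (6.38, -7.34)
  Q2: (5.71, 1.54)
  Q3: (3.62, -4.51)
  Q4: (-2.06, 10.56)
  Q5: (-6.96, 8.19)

Q1 at (6.38, -7.34):
  P1: 18.13 km
  P2: 0.54 km
  P3: 13.43 km
  P4: 10.20 km
  → nearest: P2 (0.54 km)
Q2 at (5.71, 1.54):
  P1: 11.01 km
  P2: 8.43 km
  P3: 4.52 km
  P4: 11.04 km
  → nearest: P3 (4.52 km)
Q3 at (3.62, -4.51):
  P1: 14.30 km
  P2: 3.77 km
  P3: 10.68 km
  P4: 7.07 km
  → nearest: P2 (3.77 km)
Q4 at (-2.06, 10.56):
  P1: 2.70 km
  P2: 19.43 km
  P3: 8.62 km
  P4: 15.24 km
  → nearest: P1 (2.70 km)
Q5 at (-6.96, 8.19):
  P1: 3.82 km
  P2: 20.23 km
  P3: 12.43 km
  P4: 13.28 km
  → nearest: P1 (3.82 km)

Q1→P2; Q2→P3; Q3→P2; Q4→P1; Q5→P1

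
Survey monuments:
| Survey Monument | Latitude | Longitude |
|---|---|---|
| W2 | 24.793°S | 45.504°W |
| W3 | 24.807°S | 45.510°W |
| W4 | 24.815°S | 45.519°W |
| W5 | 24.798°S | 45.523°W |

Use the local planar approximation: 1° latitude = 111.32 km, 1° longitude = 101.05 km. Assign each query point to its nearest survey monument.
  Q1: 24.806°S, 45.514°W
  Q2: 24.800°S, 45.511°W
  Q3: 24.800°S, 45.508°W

Q1→W3; Q2→W3; Q3→W3

Q1 at 24.806°S, 45.514°W:
  W2: 1.765 km
  W3: 0.419 km
  W4: 1.122 km
  W5: 1.273 km
  → nearest: W3 (0.419 km)
Q2 at 24.800°S, 45.511°W:
  W2: 1.052 km
  W3: 0.786 km
  W4: 1.855 km
  W5: 1.233 km
  → nearest: W3 (0.786 km)
Q3 at 24.800°S, 45.508°W:
  W2: 0.878 km
  W3: 0.805 km
  W4: 2.006 km
  W5: 1.532 km
  → nearest: W3 (0.805 km)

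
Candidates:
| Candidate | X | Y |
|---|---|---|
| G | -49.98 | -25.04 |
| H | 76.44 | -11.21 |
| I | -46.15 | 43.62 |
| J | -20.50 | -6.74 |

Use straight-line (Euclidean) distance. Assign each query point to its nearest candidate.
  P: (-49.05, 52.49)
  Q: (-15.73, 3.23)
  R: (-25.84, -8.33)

P→I; Q→J; R→J

P at (-49.05, 52.49):
  G: 77.54
  H: 140.73
  I: 9.33
  J: 65.75
  → nearest: I (9.33)
Q at (-15.73, 3.23):
  G: 44.41
  H: 93.29
  I: 50.56
  J: 11.05
  → nearest: J (11.05)
R at (-25.84, -8.33):
  G: 29.36
  H: 102.32
  I: 55.78
  J: 5.57
  → nearest: J (5.57)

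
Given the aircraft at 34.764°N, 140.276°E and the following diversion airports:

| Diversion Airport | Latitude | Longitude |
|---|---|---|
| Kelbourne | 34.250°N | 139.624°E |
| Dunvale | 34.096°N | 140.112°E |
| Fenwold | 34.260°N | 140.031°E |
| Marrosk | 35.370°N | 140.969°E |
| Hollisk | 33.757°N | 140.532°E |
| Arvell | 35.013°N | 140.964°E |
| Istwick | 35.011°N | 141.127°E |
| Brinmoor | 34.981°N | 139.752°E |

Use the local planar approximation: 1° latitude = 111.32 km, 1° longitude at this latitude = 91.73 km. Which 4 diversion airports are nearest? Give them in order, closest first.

Brinmoor, Fenwold, Arvell, Dunvale

Distances from 34.764°N, 140.276°E:
Kelbourne: √((-0.514·111.32)² + (-0.652·91.73)²) = √(3273.95445 + 3576.99208) = 82.770 km
Dunvale: √((-0.668·111.32)² + (-0.164·91.73)²) = √(5529.67135 + 226.31351) = 75.868 km
Fenwold: √((-0.504·111.32)² + (-0.245·91.73)²) = √(3147.80244 + 505.07393) = 60.439 km
Marrosk: √((0.606·111.32)² + (0.693·91.73)²) = √(4550.84081 + 4041.00378) = 92.692 km
Hollisk: √((-1.007·111.32)² + (0.256·91.73)²) = √(12566.23961 + 551.44565) = 114.532 km
Arvell: √((0.249·111.32)² + (0.688·91.73)²) = √(768.32522 + 3982.90239) = 68.929 km
Istwick: √((0.247·111.32)² + (0.851·91.73)²) = √(756.03222 + 6093.71175) = 82.763 km
Brinmoor: √((0.217·111.32)² + (-0.524·91.73)²) = √(583.53359 + 2310.39034) = 53.795 km
Sorted: Brinmoor (53.795 km) < Fenwold (60.439 km) < Arvell (68.929 km) < Dunvale (75.868 km) < Istwick (82.763 km) < Kelbourne (82.770 km) < …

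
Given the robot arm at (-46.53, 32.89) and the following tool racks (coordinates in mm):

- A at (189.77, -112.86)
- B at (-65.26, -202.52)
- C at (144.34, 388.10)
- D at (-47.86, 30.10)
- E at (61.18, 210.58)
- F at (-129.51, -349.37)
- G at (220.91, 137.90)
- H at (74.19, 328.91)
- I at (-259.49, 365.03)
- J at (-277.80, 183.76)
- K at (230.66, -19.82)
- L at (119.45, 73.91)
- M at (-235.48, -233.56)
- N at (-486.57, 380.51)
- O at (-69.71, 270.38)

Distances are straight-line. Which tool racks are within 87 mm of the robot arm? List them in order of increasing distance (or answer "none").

Distances from (-46.53, 32.89):
A: √((236.30)² + (-145.75)²) = √(55837.6900 + 21243.0625) = 277.63 mm
B: √((-18.73)² + (-235.41)²) = √(350.8129 + 55417.8681) = 236.15 mm
C: √((190.87)² + (355.21)²) = √(36431.3569 + 126174.1441) = 403.24 mm
D: √((-1.33)² + (-2.79)²) = √(1.7689 + 7.7841) = 3.09 mm
E: √((107.71)² + (177.69)²) = √(11601.4441 + 31573.7361) = 207.79 mm
F: √((-82.98)² + (-382.26)²) = √(6885.6804 + 146122.7076) = 391.16 mm
G: √((267.44)² + (105.01)²) = √(71524.1536 + 11027.1001) = 287.32 mm
H: √((120.72)² + (296.02)²) = √(14573.3184 + 87627.8404) = 319.69 mm
I: √((-212.96)² + (332.14)²) = √(45351.9616 + 110316.9796) = 394.55 mm
J: √((-231.27)² + (150.87)²) = √(53485.8129 + 22761.7569) = 276.13 mm
K: √((277.19)² + (-52.71)²) = √(76834.2961 + 2778.3441) = 282.16 mm
L: √((165.98)² + (41.02)²) = √(27549.3604 + 1682.6404) = 170.97 mm
M: √((-188.95)² + (-266.45)²) = √(35702.1025 + 70995.6025) = 326.65 mm
N: √((-440.04)² + (347.62)²) = √(193635.2016 + 120839.6644) = 560.78 mm
O: √((-23.18)² + (237.49)²) = √(537.3124 + 56401.5001) = 238.62 mm
Threshold 87 mm: D (3.09 mm) is within range.

D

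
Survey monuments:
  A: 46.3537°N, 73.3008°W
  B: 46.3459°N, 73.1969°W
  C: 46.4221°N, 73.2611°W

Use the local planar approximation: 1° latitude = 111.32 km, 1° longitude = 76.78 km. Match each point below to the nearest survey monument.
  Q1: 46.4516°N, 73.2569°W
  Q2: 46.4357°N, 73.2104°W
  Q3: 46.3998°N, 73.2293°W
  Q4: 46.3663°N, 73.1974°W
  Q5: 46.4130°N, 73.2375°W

Q1→C; Q2→C; Q3→C; Q4→B; Q5→C

Q1 at 46.4516°N, 73.2569°W:
  A: 11.4076 km
  B: 12.6362 km
  C: 3.2997 km
  → nearest: C (3.2997 km)
Q2 at 46.4357°N, 73.2104°W:
  A: 11.4674 km
  B: 10.0501 km
  C: 4.1768 km
  → nearest: C (4.1768 km)
Q3 at 46.3998°N, 73.2293°W:
  A: 7.5149 km
  B: 6.4954 km
  C: 3.4819 km
  → nearest: C (3.4819 km)
Q4 at 46.3663°N, 73.1974°W:
  A: 8.0620 km
  B: 2.2713 km
  C: 7.9060 km
  → nearest: B (2.2713 km)
Q5 at 46.4130°N, 73.2375°W:
  A: 8.1974 km
  B: 8.0939 km
  C: 2.0759 km
  → nearest: C (2.0759 km)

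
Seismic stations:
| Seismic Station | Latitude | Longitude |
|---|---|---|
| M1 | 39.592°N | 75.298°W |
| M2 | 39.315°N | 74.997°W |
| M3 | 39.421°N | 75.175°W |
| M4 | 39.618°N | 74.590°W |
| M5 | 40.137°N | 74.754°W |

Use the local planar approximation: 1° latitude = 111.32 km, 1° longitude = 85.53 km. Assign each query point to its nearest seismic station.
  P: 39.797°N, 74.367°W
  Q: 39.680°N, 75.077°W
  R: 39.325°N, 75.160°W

P→M4; Q→M1; R→M3

P at 39.797°N, 74.367°W:
  M1: √((-0.205·111.32)² + (-0.931·85.53)²) = √(520.77978 + 6340.68686) = 82.834 km
  M2: √((-0.482·111.32)² + (-0.630·85.53)²) = √(2878.99209 + 2903.47468) = 76.043 km
  M3: √((-0.376·111.32)² + (-0.808·85.53)²) = √(1751.95152 + 4775.94884) = 80.795 km
  M4: √((-0.179·111.32)² + (-0.223·85.53)²) = √(397.05663 + 363.78658) = 27.583 km
  M5: √((0.340·111.32)² + (-0.387·85.53)²) = √(1432.53166 + 1095.61728) = 50.281 km
  → nearest: M4 (27.583 km)
Q at 39.680°N, 75.077°W:
  M1: √((-0.088·111.32)² + (-0.221·85.53)²) = √(95.96475 + 357.29052) = 21.290 km
  M2: √((-0.365·111.32)² + (0.080·85.53)²) = √(1650.94317 + 46.81844) = 41.204 km
  M3: √((-0.259·111.32)² + (-0.098·85.53)²) = √(831.27730 + 70.25692) = 30.026 km
  M4: √((-0.062·111.32)² + (0.487·85.53)²) = √(47.63540 + 1734.98157) = 42.221 km
  M5: √((0.457·111.32)² + (0.323·85.53)²) = √(2588.08655 + 763.20637) = 57.890 km
  → nearest: M1 (21.290 km)
R at 39.325°N, 75.160°W:
  M1: √((0.267·111.32)² + (-0.138·85.53)²) = √(883.42344 + 139.31411) = 31.980 km
  M2: √((-0.010·111.32)² + (0.163·85.53)²) = √(1.23921 + 194.36236) = 13.986 km
  M3: √((0.096·111.32)² + (-0.015·85.53)²) = √(114.20598 + 1.64596) = 10.763 km
  M4: √((0.293·111.32)² + (0.570·85.53)²) = √(1063.85303 + 2376.76725) = 58.657 km
  M5: √((0.812·111.32)² + (0.406·85.53)²) = √(8170.68474 + 1205.83813) = 96.832 km
  → nearest: M3 (10.763 km)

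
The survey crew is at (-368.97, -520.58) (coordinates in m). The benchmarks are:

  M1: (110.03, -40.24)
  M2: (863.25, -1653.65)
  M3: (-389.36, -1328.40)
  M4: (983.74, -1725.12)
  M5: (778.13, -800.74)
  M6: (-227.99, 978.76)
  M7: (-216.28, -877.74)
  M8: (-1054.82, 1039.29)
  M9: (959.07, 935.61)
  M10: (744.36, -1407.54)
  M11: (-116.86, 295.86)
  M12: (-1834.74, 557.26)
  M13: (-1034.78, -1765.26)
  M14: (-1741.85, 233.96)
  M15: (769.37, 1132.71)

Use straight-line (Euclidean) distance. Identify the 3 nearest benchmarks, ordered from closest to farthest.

Distances from (-368.97, -520.58):
M1: √((479.00)² + (480.34)²) = √(229441.0000 + 230726.5156) = 678.36 m
M2: √((1232.22)² + (-1133.07)²) = √(1518366.1284 + 1283847.6249) = 1673.98 m
M3: √((-20.39)² + (-807.82)²) = √(415.7521 + 652573.1524) = 808.08 m
M4: √((1352.71)² + (-1204.54)²) = √(1829824.3441 + 1450916.6116) = 1811.28 m
M5: √((1147.10)² + (-280.16)²) = √(1315838.4100 + 78489.6256) = 1180.82 m
M6: √((140.98)² + (1499.34)²) = √(19875.3604 + 2248020.4356) = 1505.95 m
M7: √((152.69)² + (-357.16)²) = √(23314.2361 + 127563.2656) = 388.43 m
M8: √((-685.85)² + (1559.87)²) = √(470390.2225 + 2433194.4169) = 1703.99 m
M9: √((1328.04)² + (1456.19)²) = √(1763690.2416 + 2120489.3161) = 1970.83 m
M10: √((1113.33)² + (-886.96)²) = √(1239503.6889 + 786698.0416) = 1423.45 m
M11: √((252.11)² + (816.44)²) = √(63559.4521 + 666574.2736) = 854.48 m
M12: √((-1465.77)² + (1077.84)²) = √(2148481.6929 + 1161739.0656) = 1819.40 m
M13: √((-665.81)² + (-1244.68)²) = √(443302.9561 + 1549228.3024) = 1411.57 m
M14: √((-1372.88)² + (754.54)²) = √(1884799.4944 + 569330.6116) = 1566.57 m
M15: √((1138.34)² + (1653.29)²) = √(1295817.9556 + 2733367.8241) = 2007.28 m
Sorted: M7 (388.43 m) < M1 (678.36 m) < M3 (808.08 m) < M11 (854.48 m) < M5 (1180.82 m) < …

M7, M1, M3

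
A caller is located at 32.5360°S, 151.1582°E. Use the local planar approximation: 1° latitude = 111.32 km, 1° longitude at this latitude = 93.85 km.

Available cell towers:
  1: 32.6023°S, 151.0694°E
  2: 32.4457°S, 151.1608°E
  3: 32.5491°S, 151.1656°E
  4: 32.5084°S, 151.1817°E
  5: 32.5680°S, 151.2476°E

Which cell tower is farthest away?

1

Distances from 32.5360°S, 151.1582°E:
1: √((-0.0663·111.32)² + (-0.0888·93.85)²) = √(54.472016 + 69.453556) = 11.1322 km
2: √((0.0903·111.32)² + (0.0026·93.85)²) = √(101.046644 + 0.059541) = 10.0552 km
3: √((-0.0131·111.32)² + (0.0074·93.85)²) = √(2.126616 + 0.482316) = 1.6152 km
4: √((0.0276·111.32)² + (0.0235·93.85)²) = √(9.439838 + 4.864120) = 3.7821 km
5: √((-0.0320·111.32)² + (0.0894·93.85)²) = √(12.689554 + 70.395288) = 9.1151 km
Maximum: 1 at 11.1322 km.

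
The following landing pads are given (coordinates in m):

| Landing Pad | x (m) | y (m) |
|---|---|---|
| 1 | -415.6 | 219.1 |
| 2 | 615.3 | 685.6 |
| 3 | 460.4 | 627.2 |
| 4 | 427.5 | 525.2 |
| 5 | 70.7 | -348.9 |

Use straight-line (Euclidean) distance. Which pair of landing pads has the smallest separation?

3 and 4

Pairwise distances:
1–2: 1131.5 m
1–3: 966.4 m
1–4: 896.9 m
1–5: 747.7 m
2–3: 165.5 m
2–4: 247.0 m
2–5: 1169.1 m
3–4: 107.2 m
3–5: 1051.0 m
4–5: 944.1 m
Closest pair: 3–4 at 107.2 m.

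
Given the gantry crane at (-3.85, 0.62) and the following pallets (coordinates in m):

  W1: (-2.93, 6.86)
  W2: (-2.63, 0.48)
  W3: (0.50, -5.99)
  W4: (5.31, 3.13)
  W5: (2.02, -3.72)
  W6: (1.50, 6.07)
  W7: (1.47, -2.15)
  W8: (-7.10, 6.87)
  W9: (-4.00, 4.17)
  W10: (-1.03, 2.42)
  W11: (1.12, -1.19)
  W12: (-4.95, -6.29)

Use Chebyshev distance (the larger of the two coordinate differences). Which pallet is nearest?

W2

Distances from (-3.85, 0.62):
W1: 6.24 m
W2: 1.22 m
W3: 6.61 m
W4: 9.16 m
W5: 5.87 m
W6: 5.45 m
W7: 5.32 m
W8: 6.25 m
W9: 3.55 m
W10: 2.82 m
W11: 4.97 m
W12: 6.91 m
Minimum: W2 at 1.22 m.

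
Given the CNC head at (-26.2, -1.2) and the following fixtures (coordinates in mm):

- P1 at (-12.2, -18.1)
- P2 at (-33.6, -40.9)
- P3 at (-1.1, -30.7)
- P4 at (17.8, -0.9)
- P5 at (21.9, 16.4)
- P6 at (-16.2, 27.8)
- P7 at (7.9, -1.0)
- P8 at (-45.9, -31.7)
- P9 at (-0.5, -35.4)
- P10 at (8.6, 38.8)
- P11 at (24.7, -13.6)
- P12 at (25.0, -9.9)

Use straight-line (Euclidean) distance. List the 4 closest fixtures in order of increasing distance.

P1, P6, P7, P8

Distances from (-26.2, -1.2):
P1: 21.9 mm
P2: 40.4 mm
P3: 38.7 mm
P4: 44.0 mm
P5: 51.2 mm
P6: 30.7 mm
P7: 34.1 mm
P8: 36.3 mm
P9: 42.8 mm
P10: 53.0 mm
P11: 52.4 mm
P12: 51.9 mm
Sorted: P1 (21.9 mm) < P6 (30.7 mm) < P7 (34.1 mm) < P8 (36.3 mm) < P3 (38.7 mm) < P2 (40.4 mm) < …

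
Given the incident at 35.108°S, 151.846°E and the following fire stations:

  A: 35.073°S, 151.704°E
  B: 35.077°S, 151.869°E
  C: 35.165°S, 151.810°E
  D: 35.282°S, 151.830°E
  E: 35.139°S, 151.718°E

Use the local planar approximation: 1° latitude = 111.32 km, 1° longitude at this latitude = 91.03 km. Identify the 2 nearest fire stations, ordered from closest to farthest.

B, C

Distances from 35.108°S, 151.846°E:
A: 13.501 km
B: 4.036 km
C: 7.142 km
D: 19.424 km
E: 12.152 km
Sorted: B (4.036 km) < C (7.142 km) < E (12.152 km) < A (13.501 km) < …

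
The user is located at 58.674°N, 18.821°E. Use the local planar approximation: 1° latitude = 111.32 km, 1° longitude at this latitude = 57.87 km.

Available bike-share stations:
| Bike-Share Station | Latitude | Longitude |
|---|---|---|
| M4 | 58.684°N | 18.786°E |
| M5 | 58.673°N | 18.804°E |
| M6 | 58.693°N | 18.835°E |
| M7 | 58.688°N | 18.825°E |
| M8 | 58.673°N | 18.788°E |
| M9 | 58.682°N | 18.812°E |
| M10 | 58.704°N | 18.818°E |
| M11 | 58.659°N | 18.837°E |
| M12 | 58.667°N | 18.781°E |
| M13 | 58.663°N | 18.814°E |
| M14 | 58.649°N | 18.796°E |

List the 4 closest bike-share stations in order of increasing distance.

M5, M9, M13, M7

Distances from 58.674°N, 18.821°E:
M4: √((0.010·111.32)² + (-0.035·57.87)²) = √(1.23921 + 4.10245) = 2.311 km
M5: √((-0.001·111.32)² + (-0.017·57.87)²) = √(0.01239 + 0.96784) = 0.990 km
M6: √((0.019·111.32)² + (0.014·57.87)²) = √(4.47356 + 0.65639) = 2.265 km
M7: √((0.014·111.32)² + (0.004·57.87)²) = √(2.42886 + 0.05358) = 1.576 km
M8: √((-0.001·111.32)² + (-0.033·57.87)²) = √(0.01239 + 3.64699) = 1.913 km
M9: √((0.008·111.32)² + (-0.009·57.87)²) = √(0.79310 + 0.27126) = 1.032 km
M10: √((0.030·111.32)² + (-0.003·57.87)²) = √(11.15293 + 0.03014) = 3.344 km
M11: √((-0.015·111.32)² + (0.016·57.87)²) = √(2.78823 + 0.85733) = 1.909 km
M12: √((-0.007·111.32)² + (-0.040·57.87)²) = √(0.60721 + 5.35830) = 2.442 km
M13: √((-0.011·111.32)² + (-0.007·57.87)²) = √(1.49945 + 0.16410) = 1.290 km
M14: √((-0.025·111.32)² + (-0.025·57.87)²) = √(7.74509 + 2.09309) = 3.137 km
Sorted: M5 (0.990 km) < M9 (1.032 km) < M13 (1.290 km) < M7 (1.576 km) < M11 (1.909 km) < M8 (1.913 km) < …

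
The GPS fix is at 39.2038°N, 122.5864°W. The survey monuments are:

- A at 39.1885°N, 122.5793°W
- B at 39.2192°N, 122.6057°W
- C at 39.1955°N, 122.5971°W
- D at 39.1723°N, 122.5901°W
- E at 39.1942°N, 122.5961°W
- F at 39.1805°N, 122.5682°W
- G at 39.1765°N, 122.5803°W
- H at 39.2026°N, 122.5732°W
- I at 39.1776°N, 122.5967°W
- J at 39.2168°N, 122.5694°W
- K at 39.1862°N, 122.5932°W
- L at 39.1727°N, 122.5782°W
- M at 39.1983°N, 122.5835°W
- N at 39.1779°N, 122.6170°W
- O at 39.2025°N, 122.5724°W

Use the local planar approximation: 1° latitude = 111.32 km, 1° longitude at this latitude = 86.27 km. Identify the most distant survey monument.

N

Distances from 39.2038°N, 122.5864°W:
A: 1.8100 km
B: 2.3898 km
C: 1.3061 km
D: 3.5211 km
E: 1.3573 km
F: 3.0320 km
G: 3.0843 km
H: 1.1466 km
I: 3.0489 km
J: 2.0604 km
K: 2.0452 km
L: 3.5336 km
M: 0.6614 km
N: 3.9092 km
O: 1.2164 km
Maximum: N at 3.9092 km.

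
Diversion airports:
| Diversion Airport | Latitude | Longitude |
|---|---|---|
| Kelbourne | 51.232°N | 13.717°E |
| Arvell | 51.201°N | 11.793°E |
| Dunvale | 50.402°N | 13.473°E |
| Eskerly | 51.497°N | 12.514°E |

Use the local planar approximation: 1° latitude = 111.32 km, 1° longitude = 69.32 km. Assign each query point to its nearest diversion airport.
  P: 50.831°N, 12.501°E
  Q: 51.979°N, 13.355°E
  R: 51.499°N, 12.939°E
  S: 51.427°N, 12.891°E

P→Arvell; Q→Eskerly; R→Eskerly; S→Eskerly

P at 50.831°N, 12.501°E:
  Kelbourne: 95.383 km
  Arvell: 64.072 km
  Dunvale: 82.587 km
  Eskerly: 74.145 km
  → nearest: Arvell (64.072 km)
Q at 51.979°N, 13.355°E:
  Kelbourne: 86.860 km
  Arvell: 138.654 km
  Dunvale: 175.742 km
  Eskerly: 79.232 km
  → nearest: Eskerly (79.232 km)
R at 51.499°N, 12.939°E:
  Kelbourne: 61.579 km
  Arvell: 86.089 km
  Dunvale: 127.605 km
  Eskerly: 29.462 km
  → nearest: Eskerly (29.462 km)
S at 51.427°N, 12.891°E:
  Kelbourne: 61.235 km
  Arvell: 80.163 km
  Dunvale: 121.025 km
  Eskerly: 27.271 km
  → nearest: Eskerly (27.271 km)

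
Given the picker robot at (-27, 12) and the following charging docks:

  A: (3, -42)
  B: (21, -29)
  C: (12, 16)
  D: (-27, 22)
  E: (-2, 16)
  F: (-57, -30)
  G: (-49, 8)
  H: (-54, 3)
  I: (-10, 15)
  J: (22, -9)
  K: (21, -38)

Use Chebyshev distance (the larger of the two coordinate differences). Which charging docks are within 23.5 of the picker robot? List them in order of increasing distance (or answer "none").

Distances from (-27, 12):
A: max(|30|, |-54|) = 54
B: max(|48|, |-41|) = 48
C: max(|39|, |4|) = 39
D: max(|0|, |10|) = 10
E: max(|25|, |4|) = 25
F: max(|-30|, |-42|) = 42
G: max(|-22|, |-4|) = 22
H: max(|-27|, |-9|) = 27
I: max(|17|, |3|) = 17
J: max(|49|, |-21|) = 49
K: max(|48|, |-50|) = 50
Threshold 23.5: D (10), I (17), G (22) are within range.

D, I, G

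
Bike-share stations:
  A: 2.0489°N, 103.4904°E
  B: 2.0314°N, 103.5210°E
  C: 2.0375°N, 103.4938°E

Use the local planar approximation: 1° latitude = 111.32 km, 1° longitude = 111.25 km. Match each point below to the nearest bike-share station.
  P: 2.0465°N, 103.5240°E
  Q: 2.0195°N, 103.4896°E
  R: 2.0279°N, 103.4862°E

P at 2.0465°N, 103.5240°E:
  A: 3.7475 km
  B: 1.7137 km
  C: 3.5059 km
  → nearest: B (1.7137 km)
Q at 2.0195°N, 103.4896°E:
  A: 3.2740 km
  B: 3.7360 km
  C: 2.0575 km
  → nearest: C (2.0575 km)
R at 2.0279°N, 103.4862°E:
  A: 2.3840 km
  B: 3.8911 km
  C: 1.3627 km
  → nearest: C (1.3627 km)

P→B; Q→C; R→C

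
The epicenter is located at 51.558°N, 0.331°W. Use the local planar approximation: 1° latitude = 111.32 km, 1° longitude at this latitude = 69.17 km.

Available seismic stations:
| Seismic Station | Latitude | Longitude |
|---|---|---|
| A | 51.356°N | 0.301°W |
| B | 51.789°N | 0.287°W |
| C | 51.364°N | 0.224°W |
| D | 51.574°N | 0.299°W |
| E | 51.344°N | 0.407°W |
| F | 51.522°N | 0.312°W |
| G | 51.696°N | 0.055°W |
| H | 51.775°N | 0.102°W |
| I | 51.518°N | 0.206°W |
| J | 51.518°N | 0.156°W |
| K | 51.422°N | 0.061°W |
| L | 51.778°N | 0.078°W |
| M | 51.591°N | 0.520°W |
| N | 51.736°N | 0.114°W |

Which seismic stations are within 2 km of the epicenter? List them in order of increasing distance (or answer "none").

Distances from 51.558°N, 0.331°W:
A: 22.582 km
B: 25.894 km
C: 22.829 km
D: 2.841 km
E: 24.396 km
F: 4.218 km
G: 24.504 km
H: 28.887 km
I: 9.725 km
J: 12.898 km
K: 24.042 km
L: 30.100 km
M: 13.579 km
N: 24.858 km
Threshold 2 km: none within range.

none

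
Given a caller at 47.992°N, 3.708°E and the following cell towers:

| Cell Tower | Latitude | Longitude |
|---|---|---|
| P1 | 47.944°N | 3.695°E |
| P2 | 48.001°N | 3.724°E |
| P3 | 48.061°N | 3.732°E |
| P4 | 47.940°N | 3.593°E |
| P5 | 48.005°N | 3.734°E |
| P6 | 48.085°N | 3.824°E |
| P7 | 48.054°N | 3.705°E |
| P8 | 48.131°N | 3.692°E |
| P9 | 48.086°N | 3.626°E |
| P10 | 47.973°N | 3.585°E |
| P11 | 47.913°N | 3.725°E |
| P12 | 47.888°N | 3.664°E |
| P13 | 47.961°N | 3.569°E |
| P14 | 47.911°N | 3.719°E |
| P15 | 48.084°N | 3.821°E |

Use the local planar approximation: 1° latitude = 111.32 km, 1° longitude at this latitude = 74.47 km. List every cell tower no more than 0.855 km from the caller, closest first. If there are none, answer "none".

Distances from 47.992°N, 3.708°E:
P1: √((-0.048·111.32)² + (-0.013·74.47)²) = √(28.55150 + 0.93724) = 5.430 km
P2: √((0.009·111.32)² + (0.016·74.47)²) = √(1.00376 + 1.41972) = 1.557 km
P3: √((0.069·111.32)² + (0.024·74.47)²) = √(58.99899 + 3.19437) = 7.886 km
P4: √((-0.052·111.32)² + (-0.115·74.47)²) = √(33.50835 + 73.34295) = 10.337 km
P5: √((0.013·111.32)² + (0.026·74.47)²) = √(2.09427 + 3.74895) = 2.417 km
P6: √((0.093·111.32)² + (0.116·74.47)²) = √(107.17964 + 74.62403) = 13.483 km
P7: √((0.062·111.32)² + (-0.003·74.47)²) = √(47.63540 + 0.04991) = 6.905 km
P8: √((0.139·111.32)² + (-0.016·74.47)²) = √(239.42858 + 1.41972) = 15.519 km
P9: √((0.094·111.32)² + (-0.082·74.47)²) = √(109.49697 + 37.28983) = 12.116 km
P10: √((-0.019·111.32)² + (-0.123·74.47)²) = √(4.47356 + 83.90212) = 9.401 km
P11: √((-0.079·111.32)² + (0.017·74.47)²) = √(77.33936 + 1.60273) = 8.885 km
P12: √((-0.104·111.32)² + (-0.044·74.47)²) = √(134.03341 + 10.73663) = 12.032 km
P13: √((-0.031·111.32)² + (-0.139·74.47)²) = √(11.90885 + 107.15003) = 10.911 km
P14: √((-0.081·111.32)² + (0.011·74.47)²) = √(81.30485 + 0.67104) = 9.054 km
P15: √((0.092·111.32)² + (0.113·74.47)²) = √(104.88709 + 70.81408) = 13.255 km
Threshold 0.855 km: none within range.

none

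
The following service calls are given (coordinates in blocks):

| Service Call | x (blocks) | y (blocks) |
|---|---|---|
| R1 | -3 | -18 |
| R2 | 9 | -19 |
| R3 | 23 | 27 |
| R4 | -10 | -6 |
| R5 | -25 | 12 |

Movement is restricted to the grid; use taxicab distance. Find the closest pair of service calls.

R1 and R2

Pairwise distances:
R1–R2: |12| + |-1| = 12 + 1 = 13 blocks
R1–R4: |-7| + |12| = 7 + 12 = 19 blocks
R2–R4: |-19| + |13| = 19 + 13 = 32 blocks
R4–R5: |-15| + |18| = 15 + 18 = 33 blocks
R1–R5: |-22| + |30| = 22 + 30 = 52 blocks
R2–R3: |14| + |46| = 14 + 46 = 60 blocks
R3–R5: |-48| + |-15| = 48 + 15 = 63 blocks
R2–R5: |-34| + |31| = 34 + 31 = 65 blocks
R3–R4: |-33| + |-33| = 33 + 33 = 66 blocks
R1–R3: |26| + |45| = 26 + 45 = 71 blocks
Closest pair: R1–R2 at 13 blocks.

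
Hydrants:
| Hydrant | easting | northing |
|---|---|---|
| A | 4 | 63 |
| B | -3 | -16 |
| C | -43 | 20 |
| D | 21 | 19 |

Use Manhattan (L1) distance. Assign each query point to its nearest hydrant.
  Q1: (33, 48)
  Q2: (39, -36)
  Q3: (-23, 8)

Q1→D; Q2→B; Q3→C

Q1 at (33, 48):
  A: 44
  B: 100
  C: 104
  D: 41
  → nearest: D (41)
Q2 at (39, -36):
  A: 134
  B: 62
  C: 138
  D: 73
  → nearest: B (62)
Q3 at (-23, 8):
  A: 82
  B: 44
  C: 32
  D: 55
  → nearest: C (32)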